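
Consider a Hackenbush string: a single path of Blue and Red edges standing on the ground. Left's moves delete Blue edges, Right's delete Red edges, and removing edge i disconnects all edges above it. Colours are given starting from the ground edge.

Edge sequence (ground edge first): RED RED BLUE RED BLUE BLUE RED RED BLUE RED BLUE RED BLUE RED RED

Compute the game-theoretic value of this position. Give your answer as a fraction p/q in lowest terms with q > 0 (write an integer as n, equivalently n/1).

g(R) = { none | 0 } => -1
g(RR) = { none | -1,0 } => -2
g(RRB) = { -2 | -1,0 } => -3/2
g(RRBR) = { -2 | -3/2,-1,0 } => -7/4
g(RRBRB) = { -2,-7/4 | -3/2,-1,0 } => -13/8
g(RRBRBB) = { -2,-7/4,-13/8 | -3/2,-1,0 } => -25/16
g(RRBRBBR) = { -2,-7/4,-13/8 | -25/16,-3/2,-1,0 } => -51/32
g(RRBRBBRR) = { -2,-7/4,-13/8 | -51/32,-25/16,-3/2,-1,0 } => -103/64
g(RRBRBBRRB) = { -2,-7/4,-13/8,-103/64 | -51/32,-25/16,-3/2,-1,0 } => -205/128
g(RRBRBBRRBR) = { -2,-7/4,-13/8,-103/64 | -205/128,-51/32,-25/16,-3/2,-1,0 } => -411/256
g(RRBRBBRRBRB) = { -2,-7/4,-13/8,-103/64,-411/256 | -205/128,-51/32,-25/16,-3/2,-1,0 } => -821/512
g(RRBRBBRRBRBR) = { -2,-7/4,-13/8,-103/64,-411/256 | -821/512,-205/128,-51/32,-25/16,-3/2,-1,0 } => -1643/1024
g(RRBRBBRRBRBRB) = { -2,-7/4,-13/8,-103/64,-411/256,-1643/1024 | -821/512,-205/128,-51/32,-25/16,-3/2,-1,0 } => -3285/2048
g(RRBRBBRRBRBRBR) = { -2,-7/4,-13/8,-103/64,-411/256,-1643/1024 | -3285/2048,-821/512,-205/128,-51/32,-25/16,-3/2,-1,0 } => -6571/4096
g(RRBRBBRRBRBRBRR) = { -2,-7/4,-13/8,-103/64,-411/256,-1643/1024 | -6571/4096,-3285/2048,-821/512,-205/128,-51/32,-25/16,-3/2,-1,0 } => -13143/8192

-13143/8192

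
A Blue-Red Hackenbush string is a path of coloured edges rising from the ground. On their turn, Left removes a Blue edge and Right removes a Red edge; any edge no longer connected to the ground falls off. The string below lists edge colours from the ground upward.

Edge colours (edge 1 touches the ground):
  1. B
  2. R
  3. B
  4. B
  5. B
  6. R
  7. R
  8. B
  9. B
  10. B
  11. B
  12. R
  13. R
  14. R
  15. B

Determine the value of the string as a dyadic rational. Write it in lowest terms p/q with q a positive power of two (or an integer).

14819/16384

step 1: add B to get B; options L={ 0 } R={ (no moves) } gives 1
step 2: add R to get BR; options L={ 0 } R={ 1 } gives 1/2
step 3: add B to get BRB; options L={ 0, 1/2 } R={ 1 } gives 3/4
step 4: add B to get BRBB; options L={ 0, 1/2, 3/4 } R={ 1 } gives 7/8
step 5: add B to get BRBBB; options L={ 0, 1/2, 3/4, 7/8 } R={ 1 } gives 15/16
step 6: add R to get BRBBBR; options L={ 0, 1/2, 3/4, 7/8 } R={ 15/16, 1 } gives 29/32
step 7: add R to get BRBBBRR; options L={ 0, 1/2, 3/4, 7/8 } R={ 29/32, 15/16, 1 } gives 57/64
step 8: add B to get BRBBBRRB; options L={ 0, 1/2, 3/4, 7/8, 57/64 } R={ 29/32, 15/16, 1 } gives 115/128
step 9: add B to get BRBBBRRBB; options L={ 0, 1/2, 3/4, 7/8, 57/64, 115/128 } R={ 29/32, 15/16, 1 } gives 231/256
step 10: add B to get BRBBBRRBBB; options L={ 0, 1/2, 3/4, 7/8, 57/64, 115/128, 231/256 } R={ 29/32, 15/16, 1 } gives 463/512
step 11: add B to get BRBBBRRBBBB; options L={ 0, 1/2, 3/4, 7/8, 57/64, 115/128, 231/256, 463/512 } R={ 29/32, 15/16, 1 } gives 927/1024
step 12: add R to get BRBBBRRBBBBR; options L={ 0, 1/2, 3/4, 7/8, 57/64, 115/128, 231/256, 463/512 } R={ 927/1024, 29/32, 15/16, 1 } gives 1853/2048
step 13: add R to get BRBBBRRBBBBRR; options L={ 0, 1/2, 3/4, 7/8, 57/64, 115/128, 231/256, 463/512 } R={ 1853/2048, 927/1024, 29/32, 15/16, 1 } gives 3705/4096
step 14: add R to get BRBBBRRBBBBRRR; options L={ 0, 1/2, 3/4, 7/8, 57/64, 115/128, 231/256, 463/512 } R={ 3705/4096, 1853/2048, 927/1024, 29/32, 15/16, 1 } gives 7409/8192
step 15: add B to get BRBBBRRBBBBRRRB; options L={ 0, 1/2, 3/4, 7/8, 57/64, 115/128, 231/256, 463/512, 7409/8192 } R={ 3705/4096, 1853/2048, 927/1024, 29/32, 15/16, 1 } gives 14819/16384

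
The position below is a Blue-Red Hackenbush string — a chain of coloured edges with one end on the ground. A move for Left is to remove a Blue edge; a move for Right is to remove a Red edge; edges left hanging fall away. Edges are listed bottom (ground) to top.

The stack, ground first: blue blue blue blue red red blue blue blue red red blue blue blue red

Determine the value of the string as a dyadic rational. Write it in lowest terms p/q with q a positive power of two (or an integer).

g(b) = { 0 | · } — 1
g(bb) = { 0; 1 | · } — 2
g(bbb) = { 0; 1; 2 | · } — 3
g(bbbb) = { 0; 1; 2; 3 | · } — 4
g(bbbbr) = { 0; 1; 2; 3 | 4 } — 7/2
g(bbbbrr) = { 0; 1; 2; 3 | 7/2; 4 } — 13/4
g(bbbbrrb) = { 0; 1; 2; 3; 13/4 | 7/2; 4 } — 27/8
g(bbbbrrbb) = { 0; 1; 2; 3; 13/4; 27/8 | 7/2; 4 } — 55/16
g(bbbbrrbbb) = { 0; 1; 2; 3; 13/4; 27/8; 55/16 | 7/2; 4 } — 111/32
g(bbbbrrbbbr) = { 0; 1; 2; 3; 13/4; 27/8; 55/16 | 111/32; 7/2; 4 } — 221/64
g(bbbbrrbbbrr) = { 0; 1; 2; 3; 13/4; 27/8; 55/16 | 221/64; 111/32; 7/2; 4 } — 441/128
g(bbbbrrbbbrrb) = { 0; 1; 2; 3; 13/4; 27/8; 55/16; 441/128 | 221/64; 111/32; 7/2; 4 } — 883/256
g(bbbbrrbbbrrbb) = { 0; 1; 2; 3; 13/4; 27/8; 55/16; 441/128; 883/256 | 221/64; 111/32; 7/2; 4 } — 1767/512
g(bbbbrrbbbrrbbb) = { 0; 1; 2; 3; 13/4; 27/8; 55/16; 441/128; 883/256; 1767/512 | 221/64; 111/32; 7/2; 4 } — 3535/1024
g(bbbbrrbbbrrbbbr) = { 0; 1; 2; 3; 13/4; 27/8; 55/16; 441/128; 883/256; 1767/512 | 3535/1024; 221/64; 111/32; 7/2; 4 } — 7069/2048

7069/2048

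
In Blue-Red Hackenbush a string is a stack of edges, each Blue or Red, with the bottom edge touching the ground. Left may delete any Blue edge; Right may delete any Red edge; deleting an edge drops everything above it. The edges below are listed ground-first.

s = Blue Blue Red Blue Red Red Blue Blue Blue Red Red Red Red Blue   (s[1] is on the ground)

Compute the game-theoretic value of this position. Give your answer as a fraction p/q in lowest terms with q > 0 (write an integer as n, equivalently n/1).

6595/4096

Build g(s[:k]) for k = 1..14, string s = Blue Blue Red Blue Red Red Blue Blue Blue Red Red Red Red Blue.
edge 1 of 14 (Blue): { 0 | · } -> 1
edge 2 of 14 (Blue): { 0 1 | · } -> 2
edge 3 of 14 (Red): { 0 1 | 2 } -> 3/2
edge 4 of 14 (Blue): { 0 1 3/2 | 2 } -> 7/4
edge 5 of 14 (Red): { 0 1 3/2 | 7/4 2 } -> 13/8
edge 6 of 14 (Red): { 0 1 3/2 | 13/8 7/4 2 } -> 25/16
edge 7 of 14 (Blue): { 0 1 3/2 25/16 | 13/8 7/4 2 } -> 51/32
edge 8 of 14 (Blue): { 0 1 3/2 25/16 51/32 | 13/8 7/4 2 } -> 103/64
edge 9 of 14 (Blue): { 0 1 3/2 25/16 51/32 103/64 | 13/8 7/4 2 } -> 207/128
edge 10 of 14 (Red): { 0 1 3/2 25/16 51/32 103/64 | 207/128 13/8 7/4 2 } -> 413/256
edge 11 of 14 (Red): { 0 1 3/2 25/16 51/32 103/64 | 413/256 207/128 13/8 7/4 2 } -> 825/512
edge 12 of 14 (Red): { 0 1 3/2 25/16 51/32 103/64 | 825/512 413/256 207/128 13/8 7/4 2 } -> 1649/1024
edge 13 of 14 (Red): { 0 1 3/2 25/16 51/32 103/64 | 1649/1024 825/512 413/256 207/128 13/8 7/4 2 } -> 3297/2048
edge 14 of 14 (Blue): { 0 1 3/2 25/16 51/32 103/64 3297/2048 | 1649/1024 825/512 413/256 207/128 13/8 7/4 2 } -> 6595/4096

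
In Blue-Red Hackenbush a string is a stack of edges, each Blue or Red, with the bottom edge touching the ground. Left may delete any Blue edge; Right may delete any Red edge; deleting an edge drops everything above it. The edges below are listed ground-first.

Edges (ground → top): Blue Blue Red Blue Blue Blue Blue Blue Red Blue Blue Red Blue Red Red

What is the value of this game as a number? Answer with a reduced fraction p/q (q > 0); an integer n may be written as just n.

16233/8192

1 of 15 · B · max L 0 · min R +∞ = 1
2 of 15 · BB · max L 1 · min R +∞ = 2
3 of 15 · BBR · max L 1 · min R 2 = 3/2
4 of 15 · BBRB · max L 3/2 · min R 2 = 7/4
5 of 15 · BBRBB · max L 7/4 · min R 2 = 15/8
6 of 15 · BBRBBB · max L 15/8 · min R 2 = 31/16
7 of 15 · BBRBBBB · max L 31/16 · min R 2 = 63/32
8 of 15 · BBRBBBBB · max L 63/32 · min R 2 = 127/64
9 of 15 · BBRBBBBBR · max L 63/32 · min R 127/64 = 253/128
10 of 15 · BBRBBBBBRB · max L 253/128 · min R 127/64 = 507/256
11 of 15 · BBRBBBBBRBB · max L 507/256 · min R 127/64 = 1015/512
12 of 15 · BBRBBBBBRBBR · max L 507/256 · min R 1015/512 = 2029/1024
13 of 15 · BBRBBBBBRBBRB · max L 2029/1024 · min R 1015/512 = 4059/2048
14 of 15 · BBRBBBBBRBBRBR · max L 2029/1024 · min R 4059/2048 = 8117/4096
15 of 15 · BBRBBBBBRBBRBRR · max L 2029/1024 · min R 8117/4096 = 16233/8192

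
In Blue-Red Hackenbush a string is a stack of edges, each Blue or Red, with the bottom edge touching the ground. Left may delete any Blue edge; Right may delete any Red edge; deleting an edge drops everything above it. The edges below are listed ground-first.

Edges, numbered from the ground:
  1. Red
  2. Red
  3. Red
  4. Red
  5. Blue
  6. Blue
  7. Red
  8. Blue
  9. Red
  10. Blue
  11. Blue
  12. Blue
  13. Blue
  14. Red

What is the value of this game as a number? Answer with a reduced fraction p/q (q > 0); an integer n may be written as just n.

-3395/1024

Recurse on prefixes of the 14-edge string Red Red Red Red Blue Blue Red Blue Red Blue Blue Blue Blue Red:
G_1 [R]  L=[·]  R=[0]  → -1
G_2 [RR]  L=[·]  R=[-1; 0]  → -2
G_3 [RRR]  L=[·]  R=[-2; -1; 0]  → -3
G_4 [RRRR]  L=[·]  R=[-3; -2; -1; 0]  → -4
G_5 [RRRRB]  L=[-4]  R=[-3; -2; -1; 0]  → -7/2
G_6 [RRRRBB]  L=[-4; -7/2]  R=[-3; -2; -1; 0]  → -13/4
G_7 [RRRRBBR]  L=[-4; -7/2]  R=[-13/4; -3; -2; -1; 0]  → -27/8
G_8 [RRRRBBRB]  L=[-4; -7/2; -27/8]  R=[-13/4; -3; -2; -1; 0]  → -53/16
G_9 [RRRRBBRBR]  L=[-4; -7/2; -27/8]  R=[-53/16; -13/4; -3; -2; -1; 0]  → -107/32
G_10 [RRRRBBRBRB]  L=[-4; -7/2; -27/8; -107/32]  R=[-53/16; -13/4; -3; -2; -1; 0]  → -213/64
G_11 [RRRRBBRBRBB]  L=[-4; -7/2; -27/8; -107/32; -213/64]  R=[-53/16; -13/4; -3; -2; -1; 0]  → -425/128
G_12 [RRRRBBRBRBBB]  L=[-4; -7/2; -27/8; -107/32; -213/64; -425/128]  R=[-53/16; -13/4; -3; -2; -1; 0]  → -849/256
G_13 [RRRRBBRBRBBBB]  L=[-4; -7/2; -27/8; -107/32; -213/64; -425/128; -849/256]  R=[-53/16; -13/4; -3; -2; -1; 0]  → -1697/512
G_14 [RRRRBBRBRBBBBR]  L=[-4; -7/2; -27/8; -107/32; -213/64; -425/128; -849/256]  R=[-1697/512; -53/16; -13/4; -3; -2; -1; 0]  → -3395/1024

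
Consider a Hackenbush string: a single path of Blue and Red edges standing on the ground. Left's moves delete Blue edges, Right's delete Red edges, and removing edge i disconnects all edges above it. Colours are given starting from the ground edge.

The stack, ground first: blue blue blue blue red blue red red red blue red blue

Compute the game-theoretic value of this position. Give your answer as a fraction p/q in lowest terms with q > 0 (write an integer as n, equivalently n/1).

1 of 12 · b · max L 0 · min R +∞ gives 1
2 of 12 · bb · max L 1 · min R +∞ gives 2
3 of 12 · bbb · max L 2 · min R +∞ gives 3
4 of 12 · bbbb · max L 3 · min R +∞ gives 4
5 of 12 · bbbbr · max L 3 · min R 4 gives 7/2
6 of 12 · bbbbrb · max L 7/2 · min R 4 gives 15/4
7 of 12 · bbbbrbr · max L 7/2 · min R 15/4 gives 29/8
8 of 12 · bbbbrbrr · max L 7/2 · min R 29/8 gives 57/16
9 of 12 · bbbbrbrrr · max L 7/2 · min R 57/16 gives 113/32
10 of 12 · bbbbrbrrrb · max L 113/32 · min R 57/16 gives 227/64
11 of 12 · bbbbrbrrrbr · max L 113/32 · min R 227/64 gives 453/128
12 of 12 · bbbbrbrrrbrb · max L 453/128 · min R 227/64 gives 907/256

907/256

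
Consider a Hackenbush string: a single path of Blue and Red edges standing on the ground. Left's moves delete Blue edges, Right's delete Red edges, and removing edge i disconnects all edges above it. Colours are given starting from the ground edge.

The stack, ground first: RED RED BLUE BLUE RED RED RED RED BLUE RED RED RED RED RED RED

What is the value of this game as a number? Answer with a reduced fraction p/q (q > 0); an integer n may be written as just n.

-12159/8192

Build v(s[:k]) for k = 1..15, string s = RED RED BLUE BLUE RED RED RED RED BLUE RED RED RED RED RED RED.
step 1: add RED to get R; options L={ — } R={ 0 } => -1
step 2: add RED to get RR; options L={ — } R={ -1,0 } => -2
step 3: add BLUE to get RRB; options L={ -2 } R={ -1,0 } => -3/2
step 4: add BLUE to get RRBB; options L={ -2,-3/2 } R={ -1,0 } => -5/4
step 5: add RED to get RRBBR; options L={ -2,-3/2 } R={ -5/4,-1,0 } => -11/8
step 6: add RED to get RRBBRR; options L={ -2,-3/2 } R={ -11/8,-5/4,-1,0 } => -23/16
step 7: add RED to get RRBBRRR; options L={ -2,-3/2 } R={ -23/16,-11/8,-5/4,-1,0 } => -47/32
step 8: add RED to get RRBBRRRR; options L={ -2,-3/2 } R={ -47/32,-23/16,-11/8,-5/4,-1,0 } => -95/64
step 9: add BLUE to get RRBBRRRRB; options L={ -2,-3/2,-95/64 } R={ -47/32,-23/16,-11/8,-5/4,-1,0 } => -189/128
step 10: add RED to get RRBBRRRRBR; options L={ -2,-3/2,-95/64 } R={ -189/128,-47/32,-23/16,-11/8,-5/4,-1,0 } => -379/256
step 11: add RED to get RRBBRRRRBRR; options L={ -2,-3/2,-95/64 } R={ -379/256,-189/128,-47/32,-23/16,-11/8,-5/4,-1,0 } => -759/512
step 12: add RED to get RRBBRRRRBRRR; options L={ -2,-3/2,-95/64 } R={ -759/512,-379/256,-189/128,-47/32,-23/16,-11/8,-5/4,-1,0 } => -1519/1024
step 13: add RED to get RRBBRRRRBRRRR; options L={ -2,-3/2,-95/64 } R={ -1519/1024,-759/512,-379/256,-189/128,-47/32,-23/16,-11/8,-5/4,-1,0 } => -3039/2048
step 14: add RED to get RRBBRRRRBRRRRR; options L={ -2,-3/2,-95/64 } R={ -3039/2048,-1519/1024,-759/512,-379/256,-189/128,-47/32,-23/16,-11/8,-5/4,-1,0 } => -6079/4096
step 15: add RED to get RRBBRRRRBRRRRRR; options L={ -2,-3/2,-95/64 } R={ -6079/4096,-3039/2048,-1519/1024,-759/512,-379/256,-189/128,-47/32,-23/16,-11/8,-5/4,-1,0 } => -12159/8192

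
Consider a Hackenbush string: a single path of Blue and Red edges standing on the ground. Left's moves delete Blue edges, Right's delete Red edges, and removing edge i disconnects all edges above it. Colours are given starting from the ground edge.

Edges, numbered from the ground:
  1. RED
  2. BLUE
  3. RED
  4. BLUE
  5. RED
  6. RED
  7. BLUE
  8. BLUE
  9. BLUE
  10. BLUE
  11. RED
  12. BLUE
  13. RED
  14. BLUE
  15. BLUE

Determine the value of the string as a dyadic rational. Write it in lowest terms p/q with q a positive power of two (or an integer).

value(R) = { ∅ | 0 } — -1
value(RB) = { -1 | 0 } — -1/2
value(RBR) = { -1 | -1/2,0 } — -3/4
value(RBRB) = { -1,-3/4 | -1/2,0 } — -5/8
value(RBRBR) = { -1,-3/4 | -5/8,-1/2,0 } — -11/16
value(RBRBRR) = { -1,-3/4 | -11/16,-5/8,-1/2,0 } — -23/32
value(RBRBRRB) = { -1,-3/4,-23/32 | -11/16,-5/8,-1/2,0 } — -45/64
value(RBRBRRBB) = { -1,-3/4,-23/32,-45/64 | -11/16,-5/8,-1/2,0 } — -89/128
value(RBRBRRBBB) = { -1,-3/4,-23/32,-45/64,-89/128 | -11/16,-5/8,-1/2,0 } — -177/256
value(RBRBRRBBBB) = { -1,-3/4,-23/32,-45/64,-89/128,-177/256 | -11/16,-5/8,-1/2,0 } — -353/512
value(RBRBRRBBBBR) = { -1,-3/4,-23/32,-45/64,-89/128,-177/256 | -353/512,-11/16,-5/8,-1/2,0 } — -707/1024
value(RBRBRRBBBBRB) = { -1,-3/4,-23/32,-45/64,-89/128,-177/256,-707/1024 | -353/512,-11/16,-5/8,-1/2,0 } — -1413/2048
value(RBRBRRBBBBRBR) = { -1,-3/4,-23/32,-45/64,-89/128,-177/256,-707/1024 | -1413/2048,-353/512,-11/16,-5/8,-1/2,0 } — -2827/4096
value(RBRBRRBBBBRBRB) = { -1,-3/4,-23/32,-45/64,-89/128,-177/256,-707/1024,-2827/4096 | -1413/2048,-353/512,-11/16,-5/8,-1/2,0 } — -5653/8192
value(RBRBRRBBBBRBRBB) = { -1,-3/4,-23/32,-45/64,-89/128,-177/256,-707/1024,-2827/4096,-5653/8192 | -1413/2048,-353/512,-11/16,-5/8,-1/2,0 } — -11305/16384

-11305/16384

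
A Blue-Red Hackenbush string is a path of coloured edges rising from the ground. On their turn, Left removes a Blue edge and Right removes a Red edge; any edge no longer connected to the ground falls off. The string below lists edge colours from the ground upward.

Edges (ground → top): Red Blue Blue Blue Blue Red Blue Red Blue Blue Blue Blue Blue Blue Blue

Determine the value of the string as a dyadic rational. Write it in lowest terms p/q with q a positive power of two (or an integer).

1 of 15 · R · max L −∞ · min R 0 ⇒ -1
2 of 15 · RB · max L -1 · min R 0 ⇒ -1/2
3 of 15 · RBB · max L -1/2 · min R 0 ⇒ -1/4
4 of 15 · RBBB · max L -1/4 · min R 0 ⇒ -1/8
5 of 15 · RBBBB · max L -1/8 · min R 0 ⇒ -1/16
6 of 15 · RBBBBR · max L -1/8 · min R -1/16 ⇒ -3/32
7 of 15 · RBBBBRB · max L -3/32 · min R -1/16 ⇒ -5/64
8 of 15 · RBBBBRBR · max L -3/32 · min R -5/64 ⇒ -11/128
9 of 15 · RBBBBRBRB · max L -11/128 · min R -5/64 ⇒ -21/256
10 of 15 · RBBBBRBRBB · max L -21/256 · min R -5/64 ⇒ -41/512
11 of 15 · RBBBBRBRBBB · max L -41/512 · min R -5/64 ⇒ -81/1024
12 of 15 · RBBBBRBRBBBB · max L -81/1024 · min R -5/64 ⇒ -161/2048
13 of 15 · RBBBBRBRBBBBB · max L -161/2048 · min R -5/64 ⇒ -321/4096
14 of 15 · RBBBBRBRBBBBBB · max L -321/4096 · min R -5/64 ⇒ -641/8192
15 of 15 · RBBBBRBRBBBBBBB · max L -641/8192 · min R -5/64 ⇒ -1281/16384

-1281/16384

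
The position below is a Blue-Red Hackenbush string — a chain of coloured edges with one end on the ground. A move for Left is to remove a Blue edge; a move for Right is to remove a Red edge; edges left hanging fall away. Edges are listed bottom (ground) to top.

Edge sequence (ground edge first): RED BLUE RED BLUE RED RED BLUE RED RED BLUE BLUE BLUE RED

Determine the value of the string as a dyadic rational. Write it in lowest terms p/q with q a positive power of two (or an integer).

-2915/4096

Recurse on prefixes of the 13-edge string RED BLUE RED BLUE RED RED BLUE RED RED BLUE BLUE BLUE RED:
R: Left { — }, Right { 0 } => simplest -1
RB: Left { -1 }, Right { 0 } => simplest -1/2
RBR: Left { -1 }, Right { -1/2; 0 } => simplest -3/4
RBRB: Left { -1; -3/4 }, Right { -1/2; 0 } => simplest -5/8
RBRBR: Left { -1; -3/4 }, Right { -5/8; -1/2; 0 } => simplest -11/16
RBRBRR: Left { -1; -3/4 }, Right { -11/16; -5/8; -1/2; 0 } => simplest -23/32
RBRBRRB: Left { -1; -3/4; -23/32 }, Right { -11/16; -5/8; -1/2; 0 } => simplest -45/64
RBRBRRBR: Left { -1; -3/4; -23/32 }, Right { -45/64; -11/16; -5/8; -1/2; 0 } => simplest -91/128
RBRBRRBRR: Left { -1; -3/4; -23/32 }, Right { -91/128; -45/64; -11/16; -5/8; -1/2; 0 } => simplest -183/256
RBRBRRBRRB: Left { -1; -3/4; -23/32; -183/256 }, Right { -91/128; -45/64; -11/16; -5/8; -1/2; 0 } => simplest -365/512
RBRBRRBRRBB: Left { -1; -3/4; -23/32; -183/256; -365/512 }, Right { -91/128; -45/64; -11/16; -5/8; -1/2; 0 } => simplest -729/1024
RBRBRRBRRBBB: Left { -1; -3/4; -23/32; -183/256; -365/512; -729/1024 }, Right { -91/128; -45/64; -11/16; -5/8; -1/2; 0 } => simplest -1457/2048
RBRBRRBRRBBBR: Left { -1; -3/4; -23/32; -183/256; -365/512; -729/1024 }, Right { -1457/2048; -91/128; -45/64; -11/16; -5/8; -1/2; 0 } => simplest -2915/4096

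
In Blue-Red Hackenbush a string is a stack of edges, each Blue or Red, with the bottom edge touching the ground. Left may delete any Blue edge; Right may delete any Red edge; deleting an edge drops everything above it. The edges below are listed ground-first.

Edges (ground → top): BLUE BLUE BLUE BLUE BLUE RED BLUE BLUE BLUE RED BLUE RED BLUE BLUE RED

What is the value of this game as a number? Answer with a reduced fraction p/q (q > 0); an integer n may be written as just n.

5037/1024

Build G(s[:k]) for k = 1..15, string s = BLUE BLUE BLUE BLUE BLUE RED BLUE BLUE BLUE RED BLUE RED BLUE BLUE RED.
edge 1 of 15 (BLUE): { 0 | — } = 1
edge 2 of 15 (BLUE): { 0 1 | — } = 2
edge 3 of 15 (BLUE): { 0 1 2 | — } = 3
edge 4 of 15 (BLUE): { 0 1 2 3 | — } = 4
edge 5 of 15 (BLUE): { 0 1 2 3 4 | — } = 5
edge 6 of 15 (RED): { 0 1 2 3 4 | 5 } = 9/2
edge 7 of 15 (BLUE): { 0 1 2 3 4 9/2 | 5 } = 19/4
edge 8 of 15 (BLUE): { 0 1 2 3 4 9/2 19/4 | 5 } = 39/8
edge 9 of 15 (BLUE): { 0 1 2 3 4 9/2 19/4 39/8 | 5 } = 79/16
edge 10 of 15 (RED): { 0 1 2 3 4 9/2 19/4 39/8 | 79/16 5 } = 157/32
edge 11 of 15 (BLUE): { 0 1 2 3 4 9/2 19/4 39/8 157/32 | 79/16 5 } = 315/64
edge 12 of 15 (RED): { 0 1 2 3 4 9/2 19/4 39/8 157/32 | 315/64 79/16 5 } = 629/128
edge 13 of 15 (BLUE): { 0 1 2 3 4 9/2 19/4 39/8 157/32 629/128 | 315/64 79/16 5 } = 1259/256
edge 14 of 15 (BLUE): { 0 1 2 3 4 9/2 19/4 39/8 157/32 629/128 1259/256 | 315/64 79/16 5 } = 2519/512
edge 15 of 15 (RED): { 0 1 2 3 4 9/2 19/4 39/8 157/32 629/128 1259/256 | 2519/512 315/64 79/16 5 } = 5037/1024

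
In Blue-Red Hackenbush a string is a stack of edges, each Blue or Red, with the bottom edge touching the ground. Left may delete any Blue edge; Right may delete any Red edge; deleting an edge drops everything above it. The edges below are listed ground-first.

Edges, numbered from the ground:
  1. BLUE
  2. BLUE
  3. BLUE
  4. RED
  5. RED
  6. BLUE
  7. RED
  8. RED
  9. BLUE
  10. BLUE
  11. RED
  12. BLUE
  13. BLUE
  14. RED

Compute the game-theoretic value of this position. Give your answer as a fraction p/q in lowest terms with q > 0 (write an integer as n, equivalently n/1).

Prefix values for BLUE BLUE BLUE RED RED BLUE RED RED BLUE BLUE RED BLUE BLUE RED via {L|R} + simplicity:
v_1 [B]  L=[0]  R=[·]  gives 1
v_2 [BB]  L=[0,1]  R=[·]  gives 2
v_3 [BBB]  L=[0,1,2]  R=[·]  gives 3
v_4 [BBBR]  L=[0,1,2]  R=[3]  gives 5/2
v_5 [BBBRR]  L=[0,1,2]  R=[5/2,3]  gives 9/4
v_6 [BBBRRB]  L=[0,1,2,9/4]  R=[5/2,3]  gives 19/8
v_7 [BBBRRBR]  L=[0,1,2,9/4]  R=[19/8,5/2,3]  gives 37/16
v_8 [BBBRRBRR]  L=[0,1,2,9/4]  R=[37/16,19/8,5/2,3]  gives 73/32
v_9 [BBBRRBRRB]  L=[0,1,2,9/4,73/32]  R=[37/16,19/8,5/2,3]  gives 147/64
v_10 [BBBRRBRRBB]  L=[0,1,2,9/4,73/32,147/64]  R=[37/16,19/8,5/2,3]  gives 295/128
v_11 [BBBRRBRRBBR]  L=[0,1,2,9/4,73/32,147/64]  R=[295/128,37/16,19/8,5/2,3]  gives 589/256
v_12 [BBBRRBRRBBRB]  L=[0,1,2,9/4,73/32,147/64,589/256]  R=[295/128,37/16,19/8,5/2,3]  gives 1179/512
v_13 [BBBRRBRRBBRBB]  L=[0,1,2,9/4,73/32,147/64,589/256,1179/512]  R=[295/128,37/16,19/8,5/2,3]  gives 2359/1024
v_14 [BBBRRBRRBBRBBR]  L=[0,1,2,9/4,73/32,147/64,589/256,1179/512]  R=[2359/1024,295/128,37/16,19/8,5/2,3]  gives 4717/2048

4717/2048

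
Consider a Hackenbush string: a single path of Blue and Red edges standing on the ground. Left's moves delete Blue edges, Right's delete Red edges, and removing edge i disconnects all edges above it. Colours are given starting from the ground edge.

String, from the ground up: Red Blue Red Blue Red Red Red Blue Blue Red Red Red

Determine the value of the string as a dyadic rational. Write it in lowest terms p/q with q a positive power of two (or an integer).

-1487/2048

Prefix values for Red Blue Red Blue Red Red Red Blue Blue Red Red Red via {L|R} + simplicity:
edge 1 of 12 (Red): { — | 0 } so -1
edge 2 of 12 (Blue): { -1 | 0 } so -1/2
edge 3 of 12 (Red): { -1 | -1/2,0 } so -3/4
edge 4 of 12 (Blue): { -1,-3/4 | -1/2,0 } so -5/8
edge 5 of 12 (Red): { -1,-3/4 | -5/8,-1/2,0 } so -11/16
edge 6 of 12 (Red): { -1,-3/4 | -11/16,-5/8,-1/2,0 } so -23/32
edge 7 of 12 (Red): { -1,-3/4 | -23/32,-11/16,-5/8,-1/2,0 } so -47/64
edge 8 of 12 (Blue): { -1,-3/4,-47/64 | -23/32,-11/16,-5/8,-1/2,0 } so -93/128
edge 9 of 12 (Blue): { -1,-3/4,-47/64,-93/128 | -23/32,-11/16,-5/8,-1/2,0 } so -185/256
edge 10 of 12 (Red): { -1,-3/4,-47/64,-93/128 | -185/256,-23/32,-11/16,-5/8,-1/2,0 } so -371/512
edge 11 of 12 (Red): { -1,-3/4,-47/64,-93/128 | -371/512,-185/256,-23/32,-11/16,-5/8,-1/2,0 } so -743/1024
edge 12 of 12 (Red): { -1,-3/4,-47/64,-93/128 | -743/1024,-371/512,-185/256,-23/32,-11/16,-5/8,-1/2,0 } so -1487/2048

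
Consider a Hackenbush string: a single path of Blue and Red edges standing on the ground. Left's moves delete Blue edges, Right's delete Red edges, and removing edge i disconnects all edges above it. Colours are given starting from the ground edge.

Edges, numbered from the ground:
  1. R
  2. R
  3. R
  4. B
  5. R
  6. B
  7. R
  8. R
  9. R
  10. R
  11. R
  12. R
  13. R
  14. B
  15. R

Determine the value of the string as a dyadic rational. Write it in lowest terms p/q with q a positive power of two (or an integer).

-11259/4096

v(R) = {  | 0 } => -1
v(RR) = {  | -1,0 } => -2
v(RRR) = {  | -2,-1,0 } => -3
v(RRRB) = { -3 | -2,-1,0 } => -5/2
v(RRRBR) = { -3 | -5/2,-2,-1,0 } => -11/4
v(RRRBRB) = { -3,-11/4 | -5/2,-2,-1,0 } => -21/8
v(RRRBRBR) = { -3,-11/4 | -21/8,-5/2,-2,-1,0 } => -43/16
v(RRRBRBRR) = { -3,-11/4 | -43/16,-21/8,-5/2,-2,-1,0 } => -87/32
v(RRRBRBRRR) = { -3,-11/4 | -87/32,-43/16,-21/8,-5/2,-2,-1,0 } => -175/64
v(RRRBRBRRRR) = { -3,-11/4 | -175/64,-87/32,-43/16,-21/8,-5/2,-2,-1,0 } => -351/128
v(RRRBRBRRRRR) = { -3,-11/4 | -351/128,-175/64,-87/32,-43/16,-21/8,-5/2,-2,-1,0 } => -703/256
v(RRRBRBRRRRRR) = { -3,-11/4 | -703/256,-351/128,-175/64,-87/32,-43/16,-21/8,-5/2,-2,-1,0 } => -1407/512
v(RRRBRBRRRRRRR) = { -3,-11/4 | -1407/512,-703/256,-351/128,-175/64,-87/32,-43/16,-21/8,-5/2,-2,-1,0 } => -2815/1024
v(RRRBRBRRRRRRRB) = { -3,-11/4,-2815/1024 | -1407/512,-703/256,-351/128,-175/64,-87/32,-43/16,-21/8,-5/2,-2,-1,0 } => -5629/2048
v(RRRBRBRRRRRRRBR) = { -3,-11/4,-2815/1024 | -5629/2048,-1407/512,-703/256,-351/128,-175/64,-87/32,-43/16,-21/8,-5/2,-2,-1,0 } => -11259/4096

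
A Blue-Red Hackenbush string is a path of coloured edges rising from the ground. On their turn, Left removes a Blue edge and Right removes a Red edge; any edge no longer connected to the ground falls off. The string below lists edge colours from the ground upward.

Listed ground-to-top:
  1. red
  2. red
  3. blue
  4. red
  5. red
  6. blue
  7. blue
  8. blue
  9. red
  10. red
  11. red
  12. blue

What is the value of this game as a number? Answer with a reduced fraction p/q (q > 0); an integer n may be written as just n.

val_1 [r]  L=[]  R=[0]  ⇒ -1
val_2 [rr]  L=[]  R=[-1,0]  ⇒ -2
val_3 [rrb]  L=[-2]  R=[-1,0]  ⇒ -3/2
val_4 [rrbr]  L=[-2]  R=[-3/2,-1,0]  ⇒ -7/4
val_5 [rrbrr]  L=[-2]  R=[-7/4,-3/2,-1,0]  ⇒ -15/8
val_6 [rrbrrb]  L=[-2,-15/8]  R=[-7/4,-3/2,-1,0]  ⇒ -29/16
val_7 [rrbrrbb]  L=[-2,-15/8,-29/16]  R=[-7/4,-3/2,-1,0]  ⇒ -57/32
val_8 [rrbrrbbb]  L=[-2,-15/8,-29/16,-57/32]  R=[-7/4,-3/2,-1,0]  ⇒ -113/64
val_9 [rrbrrbbbr]  L=[-2,-15/8,-29/16,-57/32]  R=[-113/64,-7/4,-3/2,-1,0]  ⇒ -227/128
val_10 [rrbrrbbbrr]  L=[-2,-15/8,-29/16,-57/32]  R=[-227/128,-113/64,-7/4,-3/2,-1,0]  ⇒ -455/256
val_11 [rrbrrbbbrrr]  L=[-2,-15/8,-29/16,-57/32]  R=[-455/256,-227/128,-113/64,-7/4,-3/2,-1,0]  ⇒ -911/512
val_12 [rrbrrbbbrrrb]  L=[-2,-15/8,-29/16,-57/32,-911/512]  R=[-455/256,-227/128,-113/64,-7/4,-3/2,-1,0]  ⇒ -1821/1024

-1821/1024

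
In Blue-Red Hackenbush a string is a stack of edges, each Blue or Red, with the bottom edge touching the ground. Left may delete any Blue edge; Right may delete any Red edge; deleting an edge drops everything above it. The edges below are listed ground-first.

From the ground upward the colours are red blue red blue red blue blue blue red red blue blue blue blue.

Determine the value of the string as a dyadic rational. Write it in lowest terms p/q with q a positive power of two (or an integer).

-5217/8192

Prefix values for red blue red blue red blue blue blue red red blue blue blue blue via {L|R} + simplicity:
edge 1 of 14 (red): { (no moves) | 0 } gives -1
edge 2 of 14 (blue): { -1 | 0 } gives -1/2
edge 3 of 14 (red): { -1 | -1/2 0 } gives -3/4
edge 4 of 14 (blue): { -1 -3/4 | -1/2 0 } gives -5/8
edge 5 of 14 (red): { -1 -3/4 | -5/8 -1/2 0 } gives -11/16
edge 6 of 14 (blue): { -1 -3/4 -11/16 | -5/8 -1/2 0 } gives -21/32
edge 7 of 14 (blue): { -1 -3/4 -11/16 -21/32 | -5/8 -1/2 0 } gives -41/64
edge 8 of 14 (blue): { -1 -3/4 -11/16 -21/32 -41/64 | -5/8 -1/2 0 } gives -81/128
edge 9 of 14 (red): { -1 -3/4 -11/16 -21/32 -41/64 | -81/128 -5/8 -1/2 0 } gives -163/256
edge 10 of 14 (red): { -1 -3/4 -11/16 -21/32 -41/64 | -163/256 -81/128 -5/8 -1/2 0 } gives -327/512
edge 11 of 14 (blue): { -1 -3/4 -11/16 -21/32 -41/64 -327/512 | -163/256 -81/128 -5/8 -1/2 0 } gives -653/1024
edge 12 of 14 (blue): { -1 -3/4 -11/16 -21/32 -41/64 -327/512 -653/1024 | -163/256 -81/128 -5/8 -1/2 0 } gives -1305/2048
edge 13 of 14 (blue): { -1 -3/4 -11/16 -21/32 -41/64 -327/512 -653/1024 -1305/2048 | -163/256 -81/128 -5/8 -1/2 0 } gives -2609/4096
edge 14 of 14 (blue): { -1 -3/4 -11/16 -21/32 -41/64 -327/512 -653/1024 -1305/2048 -2609/4096 | -163/256 -81/128 -5/8 -1/2 0 } gives -5217/8192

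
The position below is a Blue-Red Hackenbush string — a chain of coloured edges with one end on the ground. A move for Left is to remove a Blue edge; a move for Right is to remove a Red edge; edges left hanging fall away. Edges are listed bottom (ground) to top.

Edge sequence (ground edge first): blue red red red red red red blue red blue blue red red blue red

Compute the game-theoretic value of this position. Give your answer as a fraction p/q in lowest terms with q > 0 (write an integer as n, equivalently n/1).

Build G(s[:k]) for k = 1..15, string s = blue red red red red red red blue red blue blue red red blue red.
G_1 [b]  L=[0]  R=[·]  gives 1
G_2 [br]  L=[0]  R=[1]  gives 1/2
G_3 [brr]  L=[0]  R=[1/2; 1]  gives 1/4
G_4 [brrr]  L=[0]  R=[1/4; 1/2; 1]  gives 1/8
G_5 [brrrr]  L=[0]  R=[1/8; 1/4; 1/2; 1]  gives 1/16
G_6 [brrrrr]  L=[0]  R=[1/16; 1/8; 1/4; 1/2; 1]  gives 1/32
G_7 [brrrrrr]  L=[0]  R=[1/32; 1/16; 1/8; 1/4; 1/2; 1]  gives 1/64
G_8 [brrrrrrb]  L=[0; 1/64]  R=[1/32; 1/16; 1/8; 1/4; 1/2; 1]  gives 3/128
G_9 [brrrrrrbr]  L=[0; 1/64]  R=[3/128; 1/32; 1/16; 1/8; 1/4; 1/2; 1]  gives 5/256
G_10 [brrrrrrbrb]  L=[0; 1/64; 5/256]  R=[3/128; 1/32; 1/16; 1/8; 1/4; 1/2; 1]  gives 11/512
G_11 [brrrrrrbrbb]  L=[0; 1/64; 5/256; 11/512]  R=[3/128; 1/32; 1/16; 1/8; 1/4; 1/2; 1]  gives 23/1024
G_12 [brrrrrrbrbbr]  L=[0; 1/64; 5/256; 11/512]  R=[23/1024; 3/128; 1/32; 1/16; 1/8; 1/4; 1/2; 1]  gives 45/2048
G_13 [brrrrrrbrbbrr]  L=[0; 1/64; 5/256; 11/512]  R=[45/2048; 23/1024; 3/128; 1/32; 1/16; 1/8; 1/4; 1/2; 1]  gives 89/4096
G_14 [brrrrrrbrbbrrb]  L=[0; 1/64; 5/256; 11/512; 89/4096]  R=[45/2048; 23/1024; 3/128; 1/32; 1/16; 1/8; 1/4; 1/2; 1]  gives 179/8192
G_15 [brrrrrrbrbbrrbr]  L=[0; 1/64; 5/256; 11/512; 89/4096]  R=[179/8192; 45/2048; 23/1024; 3/128; 1/32; 1/16; 1/8; 1/4; 1/2; 1]  gives 357/16384

357/16384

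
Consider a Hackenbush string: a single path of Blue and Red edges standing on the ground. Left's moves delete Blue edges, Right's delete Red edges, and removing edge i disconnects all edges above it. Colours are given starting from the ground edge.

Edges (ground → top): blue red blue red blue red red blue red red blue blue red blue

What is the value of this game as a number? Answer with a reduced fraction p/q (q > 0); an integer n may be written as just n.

v(b) = { 0 | ∅ } so 1
v(br) = { 0 | 1 } so 1/2
v(brb) = { 0 1/2 | 1 } so 3/4
v(brbr) = { 0 1/2 | 3/4 1 } so 5/8
v(brbrb) = { 0 1/2 5/8 | 3/4 1 } so 11/16
v(brbrbr) = { 0 1/2 5/8 | 11/16 3/4 1 } so 21/32
v(brbrbrr) = { 0 1/2 5/8 | 21/32 11/16 3/4 1 } so 41/64
v(brbrbrrb) = { 0 1/2 5/8 41/64 | 21/32 11/16 3/4 1 } so 83/128
v(brbrbrrbr) = { 0 1/2 5/8 41/64 | 83/128 21/32 11/16 3/4 1 } so 165/256
v(brbrbrrbrr) = { 0 1/2 5/8 41/64 | 165/256 83/128 21/32 11/16 3/4 1 } so 329/512
v(brbrbrrbrrb) = { 0 1/2 5/8 41/64 329/512 | 165/256 83/128 21/32 11/16 3/4 1 } so 659/1024
v(brbrbrrbrrbb) = { 0 1/2 5/8 41/64 329/512 659/1024 | 165/256 83/128 21/32 11/16 3/4 1 } so 1319/2048
v(brbrbrrbrrbbr) = { 0 1/2 5/8 41/64 329/512 659/1024 | 1319/2048 165/256 83/128 21/32 11/16 3/4 1 } so 2637/4096
v(brbrbrrbrrbbrb) = { 0 1/2 5/8 41/64 329/512 659/1024 2637/4096 | 1319/2048 165/256 83/128 21/32 11/16 3/4 1 } so 5275/8192

5275/8192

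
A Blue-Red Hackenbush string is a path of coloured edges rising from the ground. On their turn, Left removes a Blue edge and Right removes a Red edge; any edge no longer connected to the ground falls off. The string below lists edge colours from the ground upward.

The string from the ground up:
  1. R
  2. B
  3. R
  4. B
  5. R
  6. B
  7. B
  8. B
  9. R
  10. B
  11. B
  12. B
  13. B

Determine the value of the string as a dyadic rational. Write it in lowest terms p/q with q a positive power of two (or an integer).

-2593/4096

Prefix values for R B R B R B B B R B B B B via {L|R} + simplicity:
step 1: add R to get R; options L={ — } R={ 0 } ⇒ -1
step 2: add B to get RB; options L={ -1 } R={ 0 } ⇒ -1/2
step 3: add R to get RBR; options L={ -1 } R={ -1/2,0 } ⇒ -3/4
step 4: add B to get RBRB; options L={ -1,-3/4 } R={ -1/2,0 } ⇒ -5/8
step 5: add R to get RBRBR; options L={ -1,-3/4 } R={ -5/8,-1/2,0 } ⇒ -11/16
step 6: add B to get RBRBRB; options L={ -1,-3/4,-11/16 } R={ -5/8,-1/2,0 } ⇒ -21/32
step 7: add B to get RBRBRBB; options L={ -1,-3/4,-11/16,-21/32 } R={ -5/8,-1/2,0 } ⇒ -41/64
step 8: add B to get RBRBRBBB; options L={ -1,-3/4,-11/16,-21/32,-41/64 } R={ -5/8,-1/2,0 } ⇒ -81/128
step 9: add R to get RBRBRBBBR; options L={ -1,-3/4,-11/16,-21/32,-41/64 } R={ -81/128,-5/8,-1/2,0 } ⇒ -163/256
step 10: add B to get RBRBRBBBRB; options L={ -1,-3/4,-11/16,-21/32,-41/64,-163/256 } R={ -81/128,-5/8,-1/2,0 } ⇒ -325/512
step 11: add B to get RBRBRBBBRBB; options L={ -1,-3/4,-11/16,-21/32,-41/64,-163/256,-325/512 } R={ -81/128,-5/8,-1/2,0 } ⇒ -649/1024
step 12: add B to get RBRBRBBBRBBB; options L={ -1,-3/4,-11/16,-21/32,-41/64,-163/256,-325/512,-649/1024 } R={ -81/128,-5/8,-1/2,0 } ⇒ -1297/2048
step 13: add B to get RBRBRBBBRBBBB; options L={ -1,-3/4,-11/16,-21/32,-41/64,-163/256,-325/512,-649/1024,-1297/2048 } R={ -81/128,-5/8,-1/2,0 } ⇒ -2593/4096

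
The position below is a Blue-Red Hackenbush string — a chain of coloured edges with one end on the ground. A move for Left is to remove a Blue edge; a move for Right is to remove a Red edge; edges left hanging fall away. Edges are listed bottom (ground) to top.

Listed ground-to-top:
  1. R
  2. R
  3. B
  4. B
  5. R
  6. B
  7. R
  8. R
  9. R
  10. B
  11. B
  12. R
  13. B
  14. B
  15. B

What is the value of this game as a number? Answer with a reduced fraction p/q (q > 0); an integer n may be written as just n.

-11153/8192

g(R) = { · | 0 } -> -1
g(RR) = { · | -1 0 } -> -2
g(RRB) = { -2 | -1 0 } -> -3/2
g(RRBB) = { -2 -3/2 | -1 0 } -> -5/4
g(RRBBR) = { -2 -3/2 | -5/4 -1 0 } -> -11/8
g(RRBBRB) = { -2 -3/2 -11/8 | -5/4 -1 0 } -> -21/16
g(RRBBRBR) = { -2 -3/2 -11/8 | -21/16 -5/4 -1 0 } -> -43/32
g(RRBBRBRR) = { -2 -3/2 -11/8 | -43/32 -21/16 -5/4 -1 0 } -> -87/64
g(RRBBRBRRR) = { -2 -3/2 -11/8 | -87/64 -43/32 -21/16 -5/4 -1 0 } -> -175/128
g(RRBBRBRRRB) = { -2 -3/2 -11/8 -175/128 | -87/64 -43/32 -21/16 -5/4 -1 0 } -> -349/256
g(RRBBRBRRRBB) = { -2 -3/2 -11/8 -175/128 -349/256 | -87/64 -43/32 -21/16 -5/4 -1 0 } -> -697/512
g(RRBBRBRRRBBR) = { -2 -3/2 -11/8 -175/128 -349/256 | -697/512 -87/64 -43/32 -21/16 -5/4 -1 0 } -> -1395/1024
g(RRBBRBRRRBBRB) = { -2 -3/2 -11/8 -175/128 -349/256 -1395/1024 | -697/512 -87/64 -43/32 -21/16 -5/4 -1 0 } -> -2789/2048
g(RRBBRBRRRBBRBB) = { -2 -3/2 -11/8 -175/128 -349/256 -1395/1024 -2789/2048 | -697/512 -87/64 -43/32 -21/16 -5/4 -1 0 } -> -5577/4096
g(RRBBRBRRRBBRBBB) = { -2 -3/2 -11/8 -175/128 -349/256 -1395/1024 -2789/2048 -5577/4096 | -697/512 -87/64 -43/32 -21/16 -5/4 -1 0 } -> -11153/8192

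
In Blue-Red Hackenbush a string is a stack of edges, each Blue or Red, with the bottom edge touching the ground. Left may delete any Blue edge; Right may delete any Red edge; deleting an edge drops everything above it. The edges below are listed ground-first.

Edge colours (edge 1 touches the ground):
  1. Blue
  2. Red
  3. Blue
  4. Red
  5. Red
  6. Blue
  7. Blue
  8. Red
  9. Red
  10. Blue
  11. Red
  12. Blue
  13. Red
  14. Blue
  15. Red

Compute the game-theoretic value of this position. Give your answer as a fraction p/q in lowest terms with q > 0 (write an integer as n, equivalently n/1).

9813/16384

step 1: add Blue to get B; options L={ 0 } R={ (no moves) } gives 1
step 2: add Red to get BR; options L={ 0 } R={ 1 } gives 1/2
step 3: add Blue to get BRB; options L={ 0, 1/2 } R={ 1 } gives 3/4
step 4: add Red to get BRBR; options L={ 0, 1/2 } R={ 3/4, 1 } gives 5/8
step 5: add Red to get BRBRR; options L={ 0, 1/2 } R={ 5/8, 3/4, 1 } gives 9/16
step 6: add Blue to get BRBRRB; options L={ 0, 1/2, 9/16 } R={ 5/8, 3/4, 1 } gives 19/32
step 7: add Blue to get BRBRRBB; options L={ 0, 1/2, 9/16, 19/32 } R={ 5/8, 3/4, 1 } gives 39/64
step 8: add Red to get BRBRRBBR; options L={ 0, 1/2, 9/16, 19/32 } R={ 39/64, 5/8, 3/4, 1 } gives 77/128
step 9: add Red to get BRBRRBBRR; options L={ 0, 1/2, 9/16, 19/32 } R={ 77/128, 39/64, 5/8, 3/4, 1 } gives 153/256
step 10: add Blue to get BRBRRBBRRB; options L={ 0, 1/2, 9/16, 19/32, 153/256 } R={ 77/128, 39/64, 5/8, 3/4, 1 } gives 307/512
step 11: add Red to get BRBRRBBRRBR; options L={ 0, 1/2, 9/16, 19/32, 153/256 } R={ 307/512, 77/128, 39/64, 5/8, 3/4, 1 } gives 613/1024
step 12: add Blue to get BRBRRBBRRBRB; options L={ 0, 1/2, 9/16, 19/32, 153/256, 613/1024 } R={ 307/512, 77/128, 39/64, 5/8, 3/4, 1 } gives 1227/2048
step 13: add Red to get BRBRRBBRRBRBR; options L={ 0, 1/2, 9/16, 19/32, 153/256, 613/1024 } R={ 1227/2048, 307/512, 77/128, 39/64, 5/8, 3/4, 1 } gives 2453/4096
step 14: add Blue to get BRBRRBBRRBRBRB; options L={ 0, 1/2, 9/16, 19/32, 153/256, 613/1024, 2453/4096 } R={ 1227/2048, 307/512, 77/128, 39/64, 5/8, 3/4, 1 } gives 4907/8192
step 15: add Red to get BRBRRBBRRBRBRBR; options L={ 0, 1/2, 9/16, 19/32, 153/256, 613/1024, 2453/4096 } R={ 4907/8192, 1227/2048, 307/512, 77/128, 39/64, 5/8, 3/4, 1 } gives 9813/16384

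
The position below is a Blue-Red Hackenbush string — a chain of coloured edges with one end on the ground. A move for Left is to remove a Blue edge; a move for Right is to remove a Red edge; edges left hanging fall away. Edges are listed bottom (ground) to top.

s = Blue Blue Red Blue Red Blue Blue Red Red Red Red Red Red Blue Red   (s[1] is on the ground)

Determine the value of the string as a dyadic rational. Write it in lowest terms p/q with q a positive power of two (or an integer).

13829/8192

B: Left { 0 }, Right { none } = simplest 1
BB: Left { 0,1 }, Right { none } = simplest 2
BBR: Left { 0,1 }, Right { 2 } = simplest 3/2
BBRB: Left { 0,1,3/2 }, Right { 2 } = simplest 7/4
BBRBR: Left { 0,1,3/2 }, Right { 7/4,2 } = simplest 13/8
BBRBRB: Left { 0,1,3/2,13/8 }, Right { 7/4,2 } = simplest 27/16
BBRBRBB: Left { 0,1,3/2,13/8,27/16 }, Right { 7/4,2 } = simplest 55/32
BBRBRBBR: Left { 0,1,3/2,13/8,27/16 }, Right { 55/32,7/4,2 } = simplest 109/64
BBRBRBBRR: Left { 0,1,3/2,13/8,27/16 }, Right { 109/64,55/32,7/4,2 } = simplest 217/128
BBRBRBBRRR: Left { 0,1,3/2,13/8,27/16 }, Right { 217/128,109/64,55/32,7/4,2 } = simplest 433/256
BBRBRBBRRRR: Left { 0,1,3/2,13/8,27/16 }, Right { 433/256,217/128,109/64,55/32,7/4,2 } = simplest 865/512
BBRBRBBRRRRR: Left { 0,1,3/2,13/8,27/16 }, Right { 865/512,433/256,217/128,109/64,55/32,7/4,2 } = simplest 1729/1024
BBRBRBBRRRRRR: Left { 0,1,3/2,13/8,27/16 }, Right { 1729/1024,865/512,433/256,217/128,109/64,55/32,7/4,2 } = simplest 3457/2048
BBRBRBBRRRRRRB: Left { 0,1,3/2,13/8,27/16,3457/2048 }, Right { 1729/1024,865/512,433/256,217/128,109/64,55/32,7/4,2 } = simplest 6915/4096
BBRBRBBRRRRRRBR: Left { 0,1,3/2,13/8,27/16,3457/2048 }, Right { 6915/4096,1729/1024,865/512,433/256,217/128,109/64,55/32,7/4,2 } = simplest 13829/8192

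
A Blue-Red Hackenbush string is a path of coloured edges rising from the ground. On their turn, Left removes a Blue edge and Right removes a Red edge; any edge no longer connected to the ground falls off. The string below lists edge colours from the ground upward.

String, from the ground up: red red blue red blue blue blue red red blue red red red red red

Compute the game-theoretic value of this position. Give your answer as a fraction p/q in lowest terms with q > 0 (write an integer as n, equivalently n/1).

v(r) = { · | 0 } ⇒ -1
v(rr) = { · | -1; 0 } ⇒ -2
v(rrb) = { -2 | -1; 0 } ⇒ -3/2
v(rrbr) = { -2 | -3/2; -1; 0 } ⇒ -7/4
v(rrbrb) = { -2; -7/4 | -3/2; -1; 0 } ⇒ -13/8
v(rrbrbb) = { -2; -7/4; -13/8 | -3/2; -1; 0 } ⇒ -25/16
v(rrbrbbb) = { -2; -7/4; -13/8; -25/16 | -3/2; -1; 0 } ⇒ -49/32
v(rrbrbbbr) = { -2; -7/4; -13/8; -25/16 | -49/32; -3/2; -1; 0 } ⇒ -99/64
v(rrbrbbbrr) = { -2; -7/4; -13/8; -25/16 | -99/64; -49/32; -3/2; -1; 0 } ⇒ -199/128
v(rrbrbbbrrb) = { -2; -7/4; -13/8; -25/16; -199/128 | -99/64; -49/32; -3/2; -1; 0 } ⇒ -397/256
v(rrbrbbbrrbr) = { -2; -7/4; -13/8; -25/16; -199/128 | -397/256; -99/64; -49/32; -3/2; -1; 0 } ⇒ -795/512
v(rrbrbbbrrbrr) = { -2; -7/4; -13/8; -25/16; -199/128 | -795/512; -397/256; -99/64; -49/32; -3/2; -1; 0 } ⇒ -1591/1024
v(rrbrbbbrrbrrr) = { -2; -7/4; -13/8; -25/16; -199/128 | -1591/1024; -795/512; -397/256; -99/64; -49/32; -3/2; -1; 0 } ⇒ -3183/2048
v(rrbrbbbrrbrrrr) = { -2; -7/4; -13/8; -25/16; -199/128 | -3183/2048; -1591/1024; -795/512; -397/256; -99/64; -49/32; -3/2; -1; 0 } ⇒ -6367/4096
v(rrbrbbbrrbrrrrr) = { -2; -7/4; -13/8; -25/16; -199/128 | -6367/4096; -3183/2048; -1591/1024; -795/512; -397/256; -99/64; -49/32; -3/2; -1; 0 } ⇒ -12735/8192

-12735/8192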